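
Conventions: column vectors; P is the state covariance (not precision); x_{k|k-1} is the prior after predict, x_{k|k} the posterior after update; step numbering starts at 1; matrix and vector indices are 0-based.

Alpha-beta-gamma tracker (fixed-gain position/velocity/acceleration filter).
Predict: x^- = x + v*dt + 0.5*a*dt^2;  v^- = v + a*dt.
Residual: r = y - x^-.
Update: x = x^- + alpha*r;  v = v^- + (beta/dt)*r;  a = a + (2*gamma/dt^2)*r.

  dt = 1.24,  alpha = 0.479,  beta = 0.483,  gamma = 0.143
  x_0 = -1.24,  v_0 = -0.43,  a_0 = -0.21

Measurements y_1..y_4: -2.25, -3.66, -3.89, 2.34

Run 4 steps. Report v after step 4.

step 1: x_pred=-1.9346  r=-0.3154  x^+=-2.0857  v^+=-0.8132  a^+=-0.2687
step 2: x_pred=-3.3007  r=-0.3593  x^+=-3.4728  v^+=-1.2863  a^+=-0.3355
step 3: x_pred=-5.3258  r=1.4358  x^+=-4.6380  v^+=-1.1431  a^+=-0.0684
step 4: x_pred=-6.1081  r=8.4481  x^+=-2.0615  v^+=2.0627  a^+=1.5029

v_post = 2.0627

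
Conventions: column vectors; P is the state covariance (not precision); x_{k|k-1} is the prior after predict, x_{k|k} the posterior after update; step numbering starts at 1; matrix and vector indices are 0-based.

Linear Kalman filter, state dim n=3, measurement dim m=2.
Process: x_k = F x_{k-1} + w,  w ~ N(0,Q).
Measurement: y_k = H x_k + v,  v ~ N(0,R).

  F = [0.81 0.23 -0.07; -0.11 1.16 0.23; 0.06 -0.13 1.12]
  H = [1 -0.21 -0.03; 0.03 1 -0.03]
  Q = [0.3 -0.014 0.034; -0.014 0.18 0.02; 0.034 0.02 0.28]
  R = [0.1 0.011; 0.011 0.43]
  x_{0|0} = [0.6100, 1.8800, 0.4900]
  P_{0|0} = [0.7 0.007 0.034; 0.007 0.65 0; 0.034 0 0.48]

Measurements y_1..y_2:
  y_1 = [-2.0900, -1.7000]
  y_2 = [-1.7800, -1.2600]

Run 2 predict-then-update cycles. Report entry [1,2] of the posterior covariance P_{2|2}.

P_post[1,2] = 0.1185

step 1: x^-=[0.8922, 2.2264, 0.3410]  P^-=[0.7948 0.1023 0.0410; 0.1023 1.0850 0.0379; 0.0410 0.0379 0.9001]  S=[0.8985 -0.0927; -0.0927 1.5203]  K=[0.8733 0.1354; -0.0677 0.7108; 0.0076 0.0084]  nu=[-2.5044, -3.9429]  x^+=[-1.8288, -0.4069, 0.2887]  P^+=[0.1036 0.0657 0.0341; 0.0657 0.3038 0.0297; 0.0341 0.0297 0.8999]
step 2: x^-=[-1.5951, -0.2044, 0.2665]  P^-=[0.4082 0.1092 -0.0079; 0.1092 0.6350 0.2448; -0.0079 0.2448 1.4093]  S=[0.4951 -0.0059; -0.0059 1.0585]  K=[0.7799 0.1193; -0.0565 0.5957; -0.2030 0.1900]  nu=[-0.2198, -0.9998]  x^+=[-1.8858, -0.7876, 0.1212]  P^+=[0.0930 0.0585 0.0472; 0.0585 0.2574 0.1185; 0.0472 0.1185 1.3502]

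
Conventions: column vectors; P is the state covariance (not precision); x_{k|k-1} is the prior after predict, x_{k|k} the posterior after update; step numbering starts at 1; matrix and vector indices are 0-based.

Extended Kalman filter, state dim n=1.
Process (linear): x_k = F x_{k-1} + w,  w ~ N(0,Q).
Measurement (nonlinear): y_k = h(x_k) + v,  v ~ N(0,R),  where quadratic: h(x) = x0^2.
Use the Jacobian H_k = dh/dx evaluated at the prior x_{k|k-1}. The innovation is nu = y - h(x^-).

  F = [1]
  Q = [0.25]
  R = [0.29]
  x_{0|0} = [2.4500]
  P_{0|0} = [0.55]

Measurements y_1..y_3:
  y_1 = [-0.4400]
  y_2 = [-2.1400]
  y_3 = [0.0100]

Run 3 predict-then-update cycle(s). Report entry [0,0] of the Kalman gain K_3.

step 1: x^-=[2.4500]  P^-=[0.8000]  H_jac=[4.9000]  S=[19.4980]  K=[0.2010]  nu=[-6.4425]  x^+=[1.1548]  P^+=[0.0119]
step 2: x^-=[1.1548]  P^-=[0.2619]  H_jac=[2.3095]  S=[1.6869]  K=[0.3586]  nu=[-3.4735]  x^+=[-0.0907]  P^+=[0.0450]
step 3: x^-=[-0.0907]  P^-=[0.2950]  H_jac=[-0.1813]  S=[0.2997]  K=[-0.1785]  nu=[0.0018]  x^+=[-0.0910]  P^+=[0.2855]

K[0,0] = -0.1785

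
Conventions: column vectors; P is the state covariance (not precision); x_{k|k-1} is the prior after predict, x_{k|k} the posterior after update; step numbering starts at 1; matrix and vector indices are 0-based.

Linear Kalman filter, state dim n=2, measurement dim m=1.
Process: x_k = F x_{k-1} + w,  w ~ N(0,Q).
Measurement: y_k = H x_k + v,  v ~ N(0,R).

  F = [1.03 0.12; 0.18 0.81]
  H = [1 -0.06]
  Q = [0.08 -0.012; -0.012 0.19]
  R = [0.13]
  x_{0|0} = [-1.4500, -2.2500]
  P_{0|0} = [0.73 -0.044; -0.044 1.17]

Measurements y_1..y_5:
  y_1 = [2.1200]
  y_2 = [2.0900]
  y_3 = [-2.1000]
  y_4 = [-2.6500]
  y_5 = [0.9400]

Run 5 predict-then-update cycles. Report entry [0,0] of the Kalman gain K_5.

K[0,0] = 0.6062

step 1: x^-=[-1.7635, -2.0835]  P^-=[0.8604 0.1994; 0.1994 0.9685]  S=[0.9700]  K=[0.8747; 0.1457]  nu=[3.7585]  x^+=[1.5241, -1.5360]  P^+=[0.1183 0.0758; 0.0758 0.9479]
step 2: x^-=[1.3855, -0.9698]  P^-=[0.2379 0.1669; 0.1669 0.8378]  S=[0.3508]  K=[0.6494; 0.3326]  nu=[0.6463]  x^+=[1.8052, -0.7549]  P^+=[0.0899 0.0912; 0.0912 0.7990]
step 3: x^-=[1.7688, -0.2865]  P^-=[0.2094 0.1604; 0.1604 0.7437]  S=[0.3228]  K=[0.6188; 0.3585]  nu=[-3.8860]  x^+=[-0.6360, -1.6797]  P^+=[0.0858 0.0887; 0.0887 0.7023]
step 4: x^-=[-0.8567, -1.4750]  P^-=[0.2030 0.1481; 0.1481 0.6794]  S=[0.3177]  K=[0.6111; 0.3379]  nu=[-1.8818]  x^+=[-2.0067, -2.1109]  P^+=[0.0844 0.0825; 0.0825 0.6431]
step 5: x^-=[-2.3202, -2.0710]  P^-=[0.1992 0.1368; 0.1368 0.6388]  S=[0.3151]  K=[0.6062; 0.3125]  nu=[3.1359]  x^+=[-0.4193, -1.0911]  P^+=[0.0834 0.0771; 0.0771 0.6080]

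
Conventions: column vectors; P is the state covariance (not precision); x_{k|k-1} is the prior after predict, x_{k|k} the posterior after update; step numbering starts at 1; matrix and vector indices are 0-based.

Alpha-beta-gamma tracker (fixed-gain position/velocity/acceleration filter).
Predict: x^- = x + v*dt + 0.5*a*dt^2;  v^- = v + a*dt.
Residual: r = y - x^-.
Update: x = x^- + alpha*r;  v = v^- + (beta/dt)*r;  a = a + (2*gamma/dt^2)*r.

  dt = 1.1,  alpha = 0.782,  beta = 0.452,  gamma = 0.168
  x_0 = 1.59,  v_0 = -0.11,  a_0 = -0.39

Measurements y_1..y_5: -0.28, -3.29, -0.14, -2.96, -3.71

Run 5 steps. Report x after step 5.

x_post = -3.6737

step 1: x_pred=1.2330  r=-1.5131  x^+=0.0498  v^+=-1.1607  a^+=-0.8102
step 2: x_pred=-1.7171  r=-1.5729  x^+=-2.9471  v^+=-2.6982  a^+=-1.2469
step 3: x_pred=-6.6695  r=6.5295  x^+=-1.5634  v^+=-1.3868  a^+=0.5662
step 4: x_pred=-2.7463  r=-0.2137  x^+=-2.9134  v^+=-0.8517  a^+=0.5069
step 5: x_pred=-3.5436  r=-0.1664  x^+=-3.6737  v^+=-0.3625  a^+=0.4607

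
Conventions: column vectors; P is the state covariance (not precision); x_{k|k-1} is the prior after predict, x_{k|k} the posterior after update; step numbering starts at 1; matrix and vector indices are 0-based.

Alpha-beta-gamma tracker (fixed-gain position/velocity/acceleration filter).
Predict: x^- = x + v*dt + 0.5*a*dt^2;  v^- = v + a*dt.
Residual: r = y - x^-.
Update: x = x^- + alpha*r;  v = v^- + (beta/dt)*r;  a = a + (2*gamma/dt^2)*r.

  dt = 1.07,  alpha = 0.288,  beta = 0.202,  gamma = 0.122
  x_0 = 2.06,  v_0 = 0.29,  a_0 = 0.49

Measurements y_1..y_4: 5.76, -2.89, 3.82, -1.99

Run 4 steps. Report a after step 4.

a_post = -1.9303

step 1: x_pred=2.6508  r=3.1092  x^+=3.5462  v^+=1.4013  a^+=1.1526
step 2: x_pred=5.7054  r=-8.5954  x^+=3.2299  v^+=1.0119  a^+=-0.6792
step 3: x_pred=3.9239  r=-0.1039  x^+=3.8939  v^+=0.2655  a^+=-0.7014
step 4: x_pred=3.7766  r=-5.7666  x^+=2.1158  v^+=-1.5736  a^+=-1.9303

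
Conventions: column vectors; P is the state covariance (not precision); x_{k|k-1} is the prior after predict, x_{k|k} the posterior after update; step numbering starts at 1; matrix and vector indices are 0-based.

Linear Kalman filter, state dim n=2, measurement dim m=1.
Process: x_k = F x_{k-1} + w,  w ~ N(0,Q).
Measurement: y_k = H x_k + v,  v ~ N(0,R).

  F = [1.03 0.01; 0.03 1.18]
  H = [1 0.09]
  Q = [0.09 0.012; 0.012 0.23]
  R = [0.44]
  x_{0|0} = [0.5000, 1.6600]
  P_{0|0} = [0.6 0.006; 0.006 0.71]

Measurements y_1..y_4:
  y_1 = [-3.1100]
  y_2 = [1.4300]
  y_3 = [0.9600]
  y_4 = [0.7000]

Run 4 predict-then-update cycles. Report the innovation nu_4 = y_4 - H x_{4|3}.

innov = [0.3272]

step 1: x^-=[0.5316, 1.9738]  P^-=[0.7267 0.0462; 0.0462 1.2196]  S=[1.1849]  K=[0.6168; 0.1316]  nu=[-3.8192]  x^+=[-1.8242, 1.4711]  P^+=[0.2759 -0.0500; -0.0500 1.1990]
step 2: x^-=[-1.8642, 1.6811]  P^-=[0.3818 -0.0261; -0.0261 1.8962]  S=[0.8325]  K=[0.4558; 0.1737]  nu=[3.1429]  x^+=[-0.4316, 2.2269]  P^+=[0.2088 -0.0920; -0.0920 1.8711]
step 3: x^-=[-0.4223, 2.6148]  P^-=[0.3098 -0.0713; -0.0713 2.8291]  S=[0.7599]  K=[0.3993; 0.2412]  nu=[1.1470]  x^+=[0.0357, 2.8915]  P^+=[0.1887 -0.1445; -0.1445 2.7848]
step 4: x^-=[0.0656, 3.4130]  P^-=[0.2875 -0.1250; -0.1250 4.0976]  S=[0.7382]  K=[0.3742; 0.3303]  nu=[0.3272]  x^+=[0.1881, 3.5211]  P^+=[0.1841 -0.2162; -0.2162 4.0170]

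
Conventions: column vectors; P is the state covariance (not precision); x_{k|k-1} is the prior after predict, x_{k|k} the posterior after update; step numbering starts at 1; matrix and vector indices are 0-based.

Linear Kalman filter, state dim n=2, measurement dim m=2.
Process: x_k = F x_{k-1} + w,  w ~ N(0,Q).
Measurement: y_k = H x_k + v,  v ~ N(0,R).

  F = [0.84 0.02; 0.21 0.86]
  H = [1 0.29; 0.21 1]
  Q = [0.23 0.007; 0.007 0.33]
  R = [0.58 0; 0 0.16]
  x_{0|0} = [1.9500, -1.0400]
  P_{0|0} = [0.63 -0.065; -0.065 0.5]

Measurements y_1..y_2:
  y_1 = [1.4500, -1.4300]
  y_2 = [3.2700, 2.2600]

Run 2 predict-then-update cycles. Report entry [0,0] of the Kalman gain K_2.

step 1: x^-=[1.6172, -0.4849]  P^-=[0.6725 0.0795; 0.0795 0.7041]  S=[1.3579 0.4298; 0.4298 0.9272]  K=[0.5120 0.0007; -0.0435 0.7976]  nu=[-0.0266, -1.2847]  x^+=[1.6027, -1.5084]  P^+=[0.3162 -0.0663; -0.0663 0.1415]
step 2: x^-=[1.3161, -0.9607]  P^-=[0.4509 0.0170; 0.0170 0.4247]  S=[1.0765 0.2359; 0.2359 0.6117]  K=[0.4188 0.0211; -0.0253 0.7099]  nu=[2.2325, 2.9443]  x^+=[2.3133, 1.0728]  P^+=[0.2576 -0.0507; -0.0507 0.1242]

K[0,0] = 0.4188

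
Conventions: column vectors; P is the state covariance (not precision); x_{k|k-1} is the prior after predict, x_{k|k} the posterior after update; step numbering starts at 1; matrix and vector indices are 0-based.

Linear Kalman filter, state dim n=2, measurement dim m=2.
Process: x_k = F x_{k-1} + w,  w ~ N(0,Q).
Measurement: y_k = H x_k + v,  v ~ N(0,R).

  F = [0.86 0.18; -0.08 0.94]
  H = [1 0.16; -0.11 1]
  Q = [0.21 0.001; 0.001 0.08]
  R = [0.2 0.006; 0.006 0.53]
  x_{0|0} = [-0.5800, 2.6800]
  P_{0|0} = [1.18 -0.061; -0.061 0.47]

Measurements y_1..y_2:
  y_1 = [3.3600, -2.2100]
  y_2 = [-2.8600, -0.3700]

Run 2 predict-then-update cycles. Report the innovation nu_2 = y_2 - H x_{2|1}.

step 1: x^-=[-0.0164, 2.5656]  P^-=[1.0791 -0.0491; -0.0491 0.5120]  S=[1.2765 -0.0790; -0.0790 1.0659]  K=[0.8333 -0.0957; 0.0560 0.4896]  nu=[2.9659, -4.7774]  x^+=[2.9120, 0.3928]  P^+=[0.1704 -0.0270; -0.0270 0.2569]
step 2: x^-=[2.5750, 0.1362]  P^-=[0.3360 0.0113; 0.0113 0.3121]  S=[0.5476 0.0301; 0.0301 0.8437]  K=[0.6198 -0.0525; 0.0918 0.3652]  nu=[-5.4568, -0.2230]  x^+=[-0.7952, -0.4462]  P^+=[0.1253 -0.0103; -0.0103 0.1930]

innov = [-5.4568, -0.2230]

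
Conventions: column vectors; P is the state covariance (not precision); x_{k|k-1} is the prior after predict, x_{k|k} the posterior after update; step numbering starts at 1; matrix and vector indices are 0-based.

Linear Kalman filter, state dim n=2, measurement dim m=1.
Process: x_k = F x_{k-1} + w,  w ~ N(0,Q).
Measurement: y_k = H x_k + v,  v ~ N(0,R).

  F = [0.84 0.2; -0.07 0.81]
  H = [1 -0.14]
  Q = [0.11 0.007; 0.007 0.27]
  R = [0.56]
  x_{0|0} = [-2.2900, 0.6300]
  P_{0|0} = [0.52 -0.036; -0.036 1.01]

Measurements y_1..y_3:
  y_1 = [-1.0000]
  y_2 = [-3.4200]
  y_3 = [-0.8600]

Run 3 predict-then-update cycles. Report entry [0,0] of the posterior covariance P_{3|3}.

step 1: x^-=[-1.7976, 0.6706]  P^-=[0.5052 0.1161; 0.1161 0.9393]  S=[1.0511]  K=[0.4652; -0.0147]  nu=[0.8915]  x^+=[-1.3829, 0.6575]  P^+=[0.2778 0.1232; 0.1232 0.9391]
step 2: x^-=[-1.0301, 0.6294]  P^-=[0.3850 0.2249; 0.2249 0.8735]  S=[0.8991]  K=[0.3931; 0.1142]  nu=[-2.3018]  x^+=[-1.9350, 0.3666]  P^+=[0.2460 0.1846; 0.1846 0.8618]
step 3: x^-=[-1.5521, 0.4324]  P^-=[0.3801 0.2551; 0.2551 0.8157]  S=[0.8846]  K=[0.3893; 0.1593]  nu=[0.7526]  x^+=[-1.2591, 0.5523]  P^+=[0.2460 0.2003; 0.2003 0.7932]

P_post[0,0] = 0.2460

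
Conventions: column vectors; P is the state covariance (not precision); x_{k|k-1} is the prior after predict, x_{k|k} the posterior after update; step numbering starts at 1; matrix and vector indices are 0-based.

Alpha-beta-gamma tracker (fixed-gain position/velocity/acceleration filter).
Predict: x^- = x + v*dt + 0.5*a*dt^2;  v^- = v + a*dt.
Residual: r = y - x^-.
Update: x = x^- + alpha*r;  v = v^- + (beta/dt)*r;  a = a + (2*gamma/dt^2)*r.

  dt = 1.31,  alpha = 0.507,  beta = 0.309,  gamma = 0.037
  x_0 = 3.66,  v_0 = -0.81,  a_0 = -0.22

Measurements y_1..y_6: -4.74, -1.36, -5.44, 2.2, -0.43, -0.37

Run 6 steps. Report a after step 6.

a_post = 0.3845

step 1: x_pred=2.4101  r=-7.1501  x^+=-1.2150  v^+=-2.7848  a^+=-0.5283
step 2: x_pred=-5.3163  r=3.9563  x^+=-3.3105  v^+=-2.5436  a^+=-0.3577
step 3: x_pred=-6.9496  r=1.5096  x^+=-6.1842  v^+=-2.6562  a^+=-0.2926
step 4: x_pred=-9.9149  r=12.1149  x^+=-3.7726  v^+=-0.1819  a^+=0.2298
step 5: x_pred=-3.8137  r=3.3837  x^+=-2.0982  v^+=0.9173  a^+=0.3757
step 6: x_pred=-0.5742  r=0.2042  x^+=-0.4707  v^+=1.4576  a^+=0.3845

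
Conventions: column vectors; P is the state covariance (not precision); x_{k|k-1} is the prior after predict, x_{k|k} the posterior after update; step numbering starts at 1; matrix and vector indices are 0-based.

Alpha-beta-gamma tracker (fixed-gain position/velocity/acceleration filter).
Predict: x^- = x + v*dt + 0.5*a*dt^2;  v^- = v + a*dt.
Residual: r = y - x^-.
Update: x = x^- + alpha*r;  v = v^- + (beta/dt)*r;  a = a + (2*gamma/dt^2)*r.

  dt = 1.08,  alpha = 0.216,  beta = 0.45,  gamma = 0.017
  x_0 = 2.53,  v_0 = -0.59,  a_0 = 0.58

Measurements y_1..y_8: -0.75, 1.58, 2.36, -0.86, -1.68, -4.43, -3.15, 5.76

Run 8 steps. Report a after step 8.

step 1: x_pred=2.2311  r=-2.9811  x^+=1.5871  v^+=-1.2057  a^+=0.4931
step 2: x_pred=0.5726  r=1.0074  x^+=0.7902  v^+=-0.2534  a^+=0.5225
step 3: x_pred=0.8212  r=1.5388  x^+=1.1536  v^+=0.9520  a^+=0.5673
step 4: x_pred=2.5127  r=-3.3727  x^+=1.7842  v^+=0.1595  a^+=0.4690
step 5: x_pred=2.2299  r=-3.9099  x^+=1.3854  v^+=-0.9631  a^+=0.3550
step 6: x_pred=0.5523  r=-4.9823  x^+=-0.5239  v^+=-2.6556  a^+=0.2098
step 7: x_pred=-3.2696  r=0.1196  x^+=-3.2438  v^+=-2.3792  a^+=0.2133
step 8: x_pred=-5.6889  r=11.4489  x^+=-3.2159  v^+=2.6215  a^+=0.5470

a_post = 0.5470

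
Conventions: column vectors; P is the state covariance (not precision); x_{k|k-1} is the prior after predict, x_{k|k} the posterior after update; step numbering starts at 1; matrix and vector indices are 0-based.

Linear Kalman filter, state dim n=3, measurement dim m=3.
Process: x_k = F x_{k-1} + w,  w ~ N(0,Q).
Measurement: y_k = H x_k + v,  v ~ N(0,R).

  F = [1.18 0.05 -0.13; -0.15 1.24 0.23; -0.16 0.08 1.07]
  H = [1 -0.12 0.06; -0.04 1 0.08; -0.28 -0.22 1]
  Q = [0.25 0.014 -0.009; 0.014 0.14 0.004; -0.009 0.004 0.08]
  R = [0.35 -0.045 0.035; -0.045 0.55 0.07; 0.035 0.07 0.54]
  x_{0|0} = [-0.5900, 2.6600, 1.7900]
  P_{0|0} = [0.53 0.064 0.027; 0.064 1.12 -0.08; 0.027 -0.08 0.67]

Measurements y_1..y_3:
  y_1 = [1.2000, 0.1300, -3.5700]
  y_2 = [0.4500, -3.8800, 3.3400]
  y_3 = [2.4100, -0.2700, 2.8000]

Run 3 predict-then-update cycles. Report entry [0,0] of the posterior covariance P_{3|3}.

P_post[0,0] = 0.1978

step 1: x^-=[-0.7959, 3.7986, 2.2225]  P^-=[1.0024 0.0826 -0.1610; 0.0826 1.8382 0.1663; -0.1610 0.1663 0.8432]  S=[1.3404 -0.2228 -0.3424; -0.2228 2.4162 -0.1047; -0.3424 -0.1047 1.5780]  K=[0.7114 0.0721 -0.1323; 0.0015 0.7601 -0.1148; 0.0682 0.1301 0.5632]  nu=[2.3184, -3.8782, -5.1797]  x^+=[1.2589, 1.4489, -1.0411]  P^+=[0.2402 0.0058 0.0271; 0.0058 0.4036 0.0817; 0.0271 0.0817 0.3412]
step 2: x^-=[1.6933, 1.3683, -1.1995]  P^-=[0.5826 -0.0096 -0.0614; -0.0096 0.8266 0.2371; -0.0614 0.2371 0.4839]  S=[0.9377 -0.1676 -0.1675; -0.1676 1.4198 0.1727; -0.1675 0.1727 1.0385]  K=[0.6068 0.0604 -0.1264; -0.0013 0.6011 -0.0444; 0.0357 0.1500 0.4131]  nu=[-1.0071, -5.0847, 5.3147]  x^+=[0.1033, -1.9229, 0.1977]  P^+=[0.2048 0.0040 0.0154; 0.0040 0.3206 0.0897; 0.0154 0.0897 0.2589]
step 3: x^-=[0.0001, -2.3544, 0.0412]  P^-=[0.5349 -0.0132 -0.0584; -0.0132 0.6998 0.2212; -0.0584 0.2212 0.3937]  S=[0.8894 -0.1551 -0.1571; -0.1551 1.2900 0.1780; -0.1571 0.1780 0.9432]  K=[0.5863 0.0581 -0.1309; -0.0020 0.5606 -0.0310; 0.0206 0.1507 0.3581]  nu=[2.1249, 2.0811, 2.2408]  x^+=[1.0735, -1.2614, 1.2011]  P^+=[0.1978 0.0035 0.0101; 0.0035 0.2993 0.0893; 0.0101 0.0893 0.2271]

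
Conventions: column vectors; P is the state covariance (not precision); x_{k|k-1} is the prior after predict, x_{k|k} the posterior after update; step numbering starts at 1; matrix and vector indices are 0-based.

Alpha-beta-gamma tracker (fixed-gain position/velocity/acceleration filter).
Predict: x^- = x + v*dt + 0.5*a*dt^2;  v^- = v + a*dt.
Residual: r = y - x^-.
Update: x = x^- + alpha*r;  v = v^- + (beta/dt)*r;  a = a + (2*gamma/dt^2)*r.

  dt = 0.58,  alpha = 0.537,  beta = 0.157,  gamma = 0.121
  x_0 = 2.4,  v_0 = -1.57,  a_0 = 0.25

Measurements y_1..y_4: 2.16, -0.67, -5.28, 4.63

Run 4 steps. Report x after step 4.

step 1: x_pred=1.5314  r=0.6286  x^+=1.8690  v^+=-1.2549  a^+=0.7022
step 2: x_pred=1.2593  r=-1.9293  x^+=0.2233  v^+=-1.3698  a^+=-0.6857
step 3: x_pred=-0.6866  r=-4.5934  x^+=-3.1533  v^+=-3.0109  a^+=-3.9901
step 4: x_pred=-5.5707  r=10.2007  x^+=-0.0929  v^+=-2.5640  a^+=3.3481

x_post = -0.0929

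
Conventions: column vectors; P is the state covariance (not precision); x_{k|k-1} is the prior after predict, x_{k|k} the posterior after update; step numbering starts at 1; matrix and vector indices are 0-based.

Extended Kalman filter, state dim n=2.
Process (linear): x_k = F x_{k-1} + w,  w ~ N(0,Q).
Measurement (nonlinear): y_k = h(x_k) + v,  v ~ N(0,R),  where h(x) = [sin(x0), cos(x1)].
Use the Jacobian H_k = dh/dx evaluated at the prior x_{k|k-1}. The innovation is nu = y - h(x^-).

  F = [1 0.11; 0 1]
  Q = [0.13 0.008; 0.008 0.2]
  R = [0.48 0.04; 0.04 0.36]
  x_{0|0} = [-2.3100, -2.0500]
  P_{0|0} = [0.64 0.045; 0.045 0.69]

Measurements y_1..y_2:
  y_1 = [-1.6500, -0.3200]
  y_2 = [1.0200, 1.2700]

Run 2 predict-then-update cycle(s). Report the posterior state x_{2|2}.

step 1: x^-=[-2.5355, -2.0500]  P^-=[0.7882 0.1289; 0.1289 0.8900]  H_jac=[-0.8219 0.0000; 0.0000 0.8874]  S=[1.0125 -0.0540; -0.0540 1.0608]  K=[-0.6359 0.0755; -0.0651 0.7412]  nu=[-1.0803, 0.1411]  x^+=[-1.8379, -1.8751]  P^+=[0.3677 0.0019; 0.0019 0.2978]
step 2: x^-=[-2.0442, -1.8751]  P^-=[0.5017 0.0427; 0.0427 0.4978]  H_jac=[-0.4559 0.0000; 0.0000 0.9541]  S=[0.5843 0.0214; 0.0214 0.8131]  K=[-0.3937 0.0605; -0.0548 0.5855]  nu=[1.9100, 1.5696]  x^+=[-2.7012, -1.0607]  P^+=[0.4092 0.0063; 0.0063 0.2186]

x_post = [-2.7012, -1.0607]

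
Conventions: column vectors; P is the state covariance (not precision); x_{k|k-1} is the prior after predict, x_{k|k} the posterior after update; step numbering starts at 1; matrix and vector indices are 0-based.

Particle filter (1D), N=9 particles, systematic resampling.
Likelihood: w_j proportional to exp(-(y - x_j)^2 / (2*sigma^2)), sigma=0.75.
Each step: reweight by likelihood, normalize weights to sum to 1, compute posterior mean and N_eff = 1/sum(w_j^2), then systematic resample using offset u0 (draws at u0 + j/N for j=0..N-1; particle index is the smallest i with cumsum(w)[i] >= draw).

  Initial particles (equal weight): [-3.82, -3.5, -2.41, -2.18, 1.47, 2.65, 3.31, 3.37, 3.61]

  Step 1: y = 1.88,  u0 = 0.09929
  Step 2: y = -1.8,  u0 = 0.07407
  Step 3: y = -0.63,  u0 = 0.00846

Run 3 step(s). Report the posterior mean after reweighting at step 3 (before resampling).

post_mean = 1.4700

step 1: w=[0.0000, 0.0000, 0.0000, 0.0000, 0.4724, 0.3239, 0.0891, 0.0762, 0.0384]  mean=2.2430  Neff=2.9128  idx=[4, 4, 4, 4, 5, 5, 5, 6, 8]
step 2: w=[0.2499, 0.2499, 0.2499, 0.2499, 0.0001, 0.0001, 0.0001, 0.0000, 0.0000]  mean=1.4703  Neff=4.0018  idx=[0, 0, 1, 1, 2, 2, 2, 3, 3]
step 3: w=[0.1111, 0.1111, 0.1111, 0.1111, 0.1111, 0.1111, 0.1111, 0.1111, 0.1111]  mean=1.4700  Neff=9.0000  idx=[0, 1, 2, 3, 4, 5, 6, 7, 8]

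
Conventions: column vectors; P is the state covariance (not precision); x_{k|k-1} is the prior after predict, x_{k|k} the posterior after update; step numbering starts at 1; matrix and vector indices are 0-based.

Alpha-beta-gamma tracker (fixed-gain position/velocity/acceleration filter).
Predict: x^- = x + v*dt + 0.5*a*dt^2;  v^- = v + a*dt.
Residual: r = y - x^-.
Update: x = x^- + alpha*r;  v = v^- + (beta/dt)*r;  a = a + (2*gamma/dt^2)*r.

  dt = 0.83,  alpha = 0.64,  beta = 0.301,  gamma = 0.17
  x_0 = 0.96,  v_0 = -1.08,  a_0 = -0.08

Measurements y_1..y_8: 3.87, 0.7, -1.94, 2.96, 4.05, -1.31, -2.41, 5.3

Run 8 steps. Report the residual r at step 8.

resid = 8.9865

step 1: x_pred=0.0360  r=3.8340  x^+=2.4898  v^+=0.2440  a^+=1.8122
step 2: x_pred=3.3165  r=-2.6165  x^+=1.6419  v^+=0.7992  a^+=0.5209
step 3: x_pred=2.4847  r=-4.4247  x^+=-0.3471  v^+=-0.3731  a^+=-1.6629
step 4: x_pred=-1.2295  r=4.1895  x^+=1.4518  v^+=-0.2340  a^+=0.4048
step 5: x_pred=1.3970  r=2.6530  x^+=3.0949  v^+=1.0641  a^+=1.7141
step 6: x_pred=4.5686  r=-5.8786  x^+=0.8063  v^+=0.3550  a^+=-1.1872
step 7: x_pred=0.6920  r=-3.1020  x^+=-1.2933  v^+=-1.7553  a^+=-2.7181
step 8: x_pred=-3.6865  r=8.9865  x^+=2.0649  v^+=-0.7524  a^+=1.7170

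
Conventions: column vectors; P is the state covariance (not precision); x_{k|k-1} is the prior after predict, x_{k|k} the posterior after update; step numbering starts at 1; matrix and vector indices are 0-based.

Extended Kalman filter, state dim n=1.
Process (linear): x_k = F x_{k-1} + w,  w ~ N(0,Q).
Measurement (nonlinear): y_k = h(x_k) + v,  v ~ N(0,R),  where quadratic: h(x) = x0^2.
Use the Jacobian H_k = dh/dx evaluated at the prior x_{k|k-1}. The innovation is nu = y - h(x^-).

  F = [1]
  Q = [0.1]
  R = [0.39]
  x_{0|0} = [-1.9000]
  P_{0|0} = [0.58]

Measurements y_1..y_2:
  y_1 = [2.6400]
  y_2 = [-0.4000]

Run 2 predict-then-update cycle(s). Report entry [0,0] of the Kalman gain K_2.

step 1: x^-=[-1.9000]  P^-=[0.6800]  H_jac=[-3.8000]  S=[10.2092]  K=[-0.2531]  nu=[-0.9700]  x^+=[-1.6545]  P^+=[0.0260]
step 2: x^-=[-1.6545]  P^-=[0.1260]  H_jac=[-3.3090]  S=[1.7694]  K=[-0.2356]  nu=[-3.1373]  x^+=[-0.9153]  P^+=[0.0278]

K[0,0] = -0.2356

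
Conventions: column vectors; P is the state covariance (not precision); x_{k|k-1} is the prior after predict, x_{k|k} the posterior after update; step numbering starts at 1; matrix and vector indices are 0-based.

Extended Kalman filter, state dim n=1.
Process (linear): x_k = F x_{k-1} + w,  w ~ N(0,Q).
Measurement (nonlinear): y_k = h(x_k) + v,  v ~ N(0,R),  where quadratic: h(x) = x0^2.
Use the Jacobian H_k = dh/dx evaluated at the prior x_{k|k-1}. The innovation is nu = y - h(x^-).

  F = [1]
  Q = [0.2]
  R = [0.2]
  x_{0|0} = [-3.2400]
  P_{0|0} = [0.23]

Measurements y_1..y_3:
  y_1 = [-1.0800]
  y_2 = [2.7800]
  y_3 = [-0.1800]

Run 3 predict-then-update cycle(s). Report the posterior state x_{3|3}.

x_post = [-0.8426]

step 1: x^-=[-3.2400]  P^-=[0.4300]  H_jac=[-6.4800]  S=[18.2559]  K=[-0.1526]  nu=[-11.5776]  x^+=[-1.4729]  P^+=[0.0047]
step 2: x^-=[-1.4729]  P^-=[0.2047]  H_jac=[-2.9458]  S=[1.9764]  K=[-0.3051]  nu=[0.6105]  x^+=[-1.6592]  P^+=[0.0207]
step 3: x^-=[-1.6592]  P^-=[0.2207]  H_jac=[-3.3184]  S=[2.6304]  K=[-0.2784]  nu=[-2.9329]  x^+=[-0.8426]  P^+=[0.0168]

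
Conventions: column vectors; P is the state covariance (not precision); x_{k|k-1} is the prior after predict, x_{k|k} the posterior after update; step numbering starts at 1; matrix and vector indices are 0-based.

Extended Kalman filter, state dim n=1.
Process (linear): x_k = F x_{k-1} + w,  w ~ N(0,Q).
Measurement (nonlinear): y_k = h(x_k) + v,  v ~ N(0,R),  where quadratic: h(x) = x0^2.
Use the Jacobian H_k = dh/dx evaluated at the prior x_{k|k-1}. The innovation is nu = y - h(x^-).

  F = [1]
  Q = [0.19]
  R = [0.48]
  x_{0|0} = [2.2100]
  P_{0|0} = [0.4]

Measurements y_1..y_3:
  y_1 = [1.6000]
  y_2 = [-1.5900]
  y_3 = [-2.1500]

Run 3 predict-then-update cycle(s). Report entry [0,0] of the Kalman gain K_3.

K[0,0] = 0.3202

step 1: x^-=[2.2100]  P^-=[0.5900]  H_jac=[4.4200]  S=[12.0065]  K=[0.2172]  nu=[-3.2841]  x^+=[1.4967]  P^+=[0.0236]
step 2: x^-=[1.4967]  P^-=[0.2136]  H_jac=[2.9934]  S=[2.3938]  K=[0.2671]  nu=[-3.8301]  x^+=[0.4737]  P^+=[0.0428]
step 3: x^-=[0.4737]  P^-=[0.2328]  H_jac=[0.9475]  S=[0.6890]  K=[0.3202]  nu=[-2.3744]  x^+=[-0.2865]  P^+=[0.1622]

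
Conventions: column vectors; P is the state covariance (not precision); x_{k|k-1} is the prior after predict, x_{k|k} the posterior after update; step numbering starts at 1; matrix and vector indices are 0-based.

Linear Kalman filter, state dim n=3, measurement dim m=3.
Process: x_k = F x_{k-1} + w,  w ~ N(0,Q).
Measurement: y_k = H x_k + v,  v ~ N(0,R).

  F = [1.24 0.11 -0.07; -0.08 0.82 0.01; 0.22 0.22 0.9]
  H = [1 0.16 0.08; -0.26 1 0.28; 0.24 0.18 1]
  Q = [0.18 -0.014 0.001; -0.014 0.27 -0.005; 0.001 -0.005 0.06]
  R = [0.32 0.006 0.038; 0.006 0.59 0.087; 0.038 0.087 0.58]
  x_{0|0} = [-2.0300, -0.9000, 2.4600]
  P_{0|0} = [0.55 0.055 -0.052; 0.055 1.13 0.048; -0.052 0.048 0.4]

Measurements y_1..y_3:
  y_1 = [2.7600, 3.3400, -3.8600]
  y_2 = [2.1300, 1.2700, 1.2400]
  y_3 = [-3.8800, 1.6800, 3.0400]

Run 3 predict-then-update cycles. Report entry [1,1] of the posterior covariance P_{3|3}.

P_post[1,1] = 0.2488

step 1: x^-=[-2.7884, -0.5510, 1.5694]  P^-=[1.0646 0.0849 0.1163; 0.0849 1.0270 0.2409; 0.1163 0.2409 0.4691]  S=[1.4658 0.0456 0.5397; 0.0456 1.7996 0.5838; 0.5397 0.5838 1.2935]  K=[0.7266 -0.1238 0.0520; 0.1601 0.5877 0.0128; -0.0168 0.0617 0.3969]  nu=[5.5110, 2.7266, -4.6610]  x^+=[0.6361, 1.8741, -0.2048]  P^+=[0.2346 -0.0006 -0.0092; -0.0006 0.3481 0.0022; -0.0092 0.0022 0.2367]
step 2: x^-=[1.0093, 1.4838, 0.3680]  P^-=[0.5475 -0.0069 0.0484; -0.0069 0.5057 0.0579; 0.0484 0.0579 0.2771]  S=[0.8892 -0.0361 0.2640; -0.0361 1.1834 0.2716; 0.2640 0.2716 0.9485]  K=[0.5988 -0.1085 0.0526; 0.1072 0.4464 -0.0024; 0.0004 0.0338 0.3056]  nu=[0.8539, -0.0544, 0.3627]  x^+=[1.5455, 1.5502, 0.4773]  P^+=[0.1939 -0.0049 -0.0018; -0.0049 0.2638 -0.0048; -0.0018 -0.0048 0.1815]
step 3: x^-=[2.0536, 1.1523, 1.1106]  P^-=[0.4812 -0.0143 0.0450; -0.0143 0.4492 0.0366; 0.0450 0.0366 0.2261]  S=[0.8178 -0.0397 0.2336; -0.0397 1.1109 0.2281; 0.2336 0.2281 0.8819]  K=[0.5691 -0.1052 0.0555; 0.0959 0.4214 -0.0051; 0.0091 0.0248 0.2672]  nu=[-6.2068, 0.7506, 1.2291]  x^+=[-1.4897, 0.8671, 1.4010]  P^+=[0.1845 -0.0063 0.0015; -0.0063 0.2488 -0.0059; 0.0015 -0.0059 0.1582]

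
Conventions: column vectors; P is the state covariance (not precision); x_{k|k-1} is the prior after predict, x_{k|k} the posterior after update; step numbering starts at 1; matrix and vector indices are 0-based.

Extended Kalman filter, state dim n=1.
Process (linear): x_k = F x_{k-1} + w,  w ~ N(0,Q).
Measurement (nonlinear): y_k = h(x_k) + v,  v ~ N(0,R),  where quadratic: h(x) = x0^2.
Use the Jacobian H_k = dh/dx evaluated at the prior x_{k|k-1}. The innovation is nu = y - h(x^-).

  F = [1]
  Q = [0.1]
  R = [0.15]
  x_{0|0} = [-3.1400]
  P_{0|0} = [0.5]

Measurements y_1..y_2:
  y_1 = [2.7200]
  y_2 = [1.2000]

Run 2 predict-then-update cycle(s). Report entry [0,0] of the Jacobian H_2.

step 1: x^-=[-3.1400]  P^-=[0.6000]  H_jac=[-6.2800]  S=[23.8130]  K=[-0.1582]  nu=[-7.1396]  x^+=[-2.0103]  P^+=[0.0038]
step 2: x^-=[-2.0103]  P^-=[0.1038]  H_jac=[-4.0206]  S=[1.8276]  K=[-0.2283]  nu=[-2.8412]  x^+=[-1.3616]  P^+=[0.0085]

H_jac[0,0] = -4.0206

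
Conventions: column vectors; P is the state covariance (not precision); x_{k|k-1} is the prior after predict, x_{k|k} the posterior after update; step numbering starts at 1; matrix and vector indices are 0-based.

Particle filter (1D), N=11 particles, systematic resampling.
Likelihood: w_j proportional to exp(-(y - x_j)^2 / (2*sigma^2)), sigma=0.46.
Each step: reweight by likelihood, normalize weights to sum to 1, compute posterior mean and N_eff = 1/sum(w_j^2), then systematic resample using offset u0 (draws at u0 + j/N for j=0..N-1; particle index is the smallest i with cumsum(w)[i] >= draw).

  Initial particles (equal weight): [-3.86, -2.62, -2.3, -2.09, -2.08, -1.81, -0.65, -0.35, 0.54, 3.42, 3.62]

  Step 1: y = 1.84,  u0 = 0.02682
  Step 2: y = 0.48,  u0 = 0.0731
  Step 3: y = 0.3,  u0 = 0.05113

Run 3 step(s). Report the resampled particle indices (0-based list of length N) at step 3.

resampled_idx = [0, 1, 2, 3, 4, 5, 6, 7, 8, 9, 10]

step 1: w=[0.0000, 0.0000, 0.0000, 0.0000, 0.0000, 0.0000, 0.0000, 0.0006, 0.8476, 0.1261, 0.0258]  mean=0.9819  Neff=1.3606  idx=[8, 8, 8, 8, 8, 8, 8, 8, 8, 8, 9]
step 2: w=[0.1000, 0.1000, 0.1000, 0.1000, 0.1000, 0.1000, 0.1000, 0.1000, 0.1000, 0.1000, 0.0000]  mean=0.5400  Neff=10.0000  idx=[0, 1, 2, 3, 4, 5, 6, 7, 8, 8, 9]
step 3: w=[0.0909, 0.0909, 0.0909, 0.0909, 0.0909, 0.0909, 0.0909, 0.0909, 0.0909, 0.0909, 0.0909]  mean=0.5400  Neff=11.0000  idx=[0, 1, 2, 3, 4, 5, 6, 7, 8, 9, 10]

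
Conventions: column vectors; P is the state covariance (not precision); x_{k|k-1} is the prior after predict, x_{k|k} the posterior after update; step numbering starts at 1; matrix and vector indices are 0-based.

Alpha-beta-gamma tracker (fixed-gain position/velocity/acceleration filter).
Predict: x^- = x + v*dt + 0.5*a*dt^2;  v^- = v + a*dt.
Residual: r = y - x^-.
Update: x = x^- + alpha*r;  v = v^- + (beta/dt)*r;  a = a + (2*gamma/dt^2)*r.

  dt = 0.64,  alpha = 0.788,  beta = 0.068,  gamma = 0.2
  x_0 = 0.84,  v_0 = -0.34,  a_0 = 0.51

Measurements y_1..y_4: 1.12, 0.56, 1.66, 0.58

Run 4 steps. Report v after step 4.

step 1: x_pred=0.7268  r=0.3932  x^+=1.0367  v^+=0.0282  a^+=0.8939
step 2: x_pred=1.2378  r=-0.6778  x^+=0.7037  v^+=0.5283  a^+=0.2321
step 3: x_pred=1.0893  r=0.5707  x^+=1.5390  v^+=0.7374  a^+=0.7894
step 4: x_pred=2.1726  r=-1.5926  x^+=0.9176  v^+=1.0734  a^+=-0.7659

v_post = 1.0734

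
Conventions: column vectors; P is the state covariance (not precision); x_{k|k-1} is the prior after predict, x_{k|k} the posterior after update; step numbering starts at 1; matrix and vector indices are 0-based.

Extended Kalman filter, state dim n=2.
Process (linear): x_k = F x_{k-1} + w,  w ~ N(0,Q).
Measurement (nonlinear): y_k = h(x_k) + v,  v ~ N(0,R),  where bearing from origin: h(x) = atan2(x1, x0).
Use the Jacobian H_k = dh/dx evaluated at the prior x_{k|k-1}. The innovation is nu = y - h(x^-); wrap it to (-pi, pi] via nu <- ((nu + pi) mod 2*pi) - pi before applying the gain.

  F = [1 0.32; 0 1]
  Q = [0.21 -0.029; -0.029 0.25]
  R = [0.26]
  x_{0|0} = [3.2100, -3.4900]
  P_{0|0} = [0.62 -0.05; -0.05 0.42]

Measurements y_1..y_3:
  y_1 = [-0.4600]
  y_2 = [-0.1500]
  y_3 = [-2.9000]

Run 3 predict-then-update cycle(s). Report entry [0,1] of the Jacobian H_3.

step 1: x^-=[2.0932, -3.4900]  P^-=[0.8410 0.0554; 0.0554 0.6700]  H_jac=[0.2107 0.1264]  S=[0.3110]  K=[0.5924; 0.3098]  nu=[0.5705]  x^+=[2.4312, -3.3132]  P^+=[0.7319 -0.0017; -0.0017 0.6401]
step 2: x^-=[1.3709, -3.3132]  P^-=[1.0064 0.1742; 0.1742 0.8901]  H_jac=[0.2577 0.1066]  S=[0.3465]  K=[0.8020; 0.4034]  nu=[1.0285]  x^+=[2.1958, -2.8983]  P^+=[0.7835 0.0621; 0.0621 0.8337]
step 3: x^-=[1.2683, -2.8983]  P^-=[1.1186 0.2999; 0.2999 1.0837]  H_jac=[0.2896 0.1267]  S=[0.3932]  K=[0.9204; 0.5701]  nu=[-1.7417]  x^+=[-0.3348, -3.8912]  P^+=[0.7855 0.0935; 0.0935 0.9560]

H_jac[0,1] = 0.1267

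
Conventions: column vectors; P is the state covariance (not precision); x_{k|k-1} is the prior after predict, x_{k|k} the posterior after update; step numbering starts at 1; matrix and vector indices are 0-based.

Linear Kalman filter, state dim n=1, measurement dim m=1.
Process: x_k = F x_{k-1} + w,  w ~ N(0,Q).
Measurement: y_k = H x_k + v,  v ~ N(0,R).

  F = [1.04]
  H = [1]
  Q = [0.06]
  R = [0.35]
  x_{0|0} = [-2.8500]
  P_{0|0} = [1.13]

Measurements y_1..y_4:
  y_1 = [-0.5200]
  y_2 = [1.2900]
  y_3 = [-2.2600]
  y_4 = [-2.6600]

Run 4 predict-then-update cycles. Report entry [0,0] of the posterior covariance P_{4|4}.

step 1: x^-=[-2.9640]  P^-=[1.2822]  S=[1.6322]  K=[0.7856]  nu=[2.4440]  x^+=[-1.0441]  P^+=[0.2749]
step 2: x^-=[-1.0858]  P^-=[0.3574]  S=[0.7074]  K=[0.5052]  nu=[2.3758]  x^+=[0.1145]  P^+=[0.1768]
step 3: x^-=[0.1191]  P^-=[0.2513]  S=[0.6013]  K=[0.4179]  nu=[-2.3791]  x^+=[-0.8751]  P^+=[0.1463]
step 4: x^-=[-0.9101]  P^-=[0.2182]  S=[0.5682]  K=[0.3840]  nu=[-1.7499]  x^+=[-1.5821]  P^+=[0.1344]

P_post[0,0] = 0.1344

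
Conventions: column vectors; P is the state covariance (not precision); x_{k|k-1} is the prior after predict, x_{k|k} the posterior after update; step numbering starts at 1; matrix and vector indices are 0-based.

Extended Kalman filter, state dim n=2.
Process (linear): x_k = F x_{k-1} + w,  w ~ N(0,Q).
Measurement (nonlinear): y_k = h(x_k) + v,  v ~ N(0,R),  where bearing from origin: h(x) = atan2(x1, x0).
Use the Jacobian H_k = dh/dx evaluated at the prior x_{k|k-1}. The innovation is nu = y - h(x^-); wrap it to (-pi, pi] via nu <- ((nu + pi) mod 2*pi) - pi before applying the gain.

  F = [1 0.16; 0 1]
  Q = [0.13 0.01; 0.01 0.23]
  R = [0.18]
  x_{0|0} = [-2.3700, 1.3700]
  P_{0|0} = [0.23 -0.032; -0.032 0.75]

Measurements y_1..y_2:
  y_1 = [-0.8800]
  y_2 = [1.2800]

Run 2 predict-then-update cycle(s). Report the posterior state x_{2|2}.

x_post = [-3.7644, 0.1956]

step 1: x^-=[-2.1508, 1.3700]  P^-=[0.3690 0.0980; 0.0980 0.9800]  H_jac=[-0.2107 -0.3307]  S=[0.3172]  K=[-0.3472; -1.0868]  nu=[2.8288]  x^+=[-3.1329, -1.7043]  P^+=[0.3307 -0.0217; -0.0217 0.6053]
step 2: x^-=[-3.4056, -1.7043]  P^-=[0.4693 0.0851; 0.0851 0.8353]  H_jac=[0.1175 -0.2348]  S=[0.2278]  K=[0.1543; -0.8170]  nu=[-2.3256]  x^+=[-3.7644, 0.1956]  P^+=[0.4638 0.1139; 0.1139 0.6832]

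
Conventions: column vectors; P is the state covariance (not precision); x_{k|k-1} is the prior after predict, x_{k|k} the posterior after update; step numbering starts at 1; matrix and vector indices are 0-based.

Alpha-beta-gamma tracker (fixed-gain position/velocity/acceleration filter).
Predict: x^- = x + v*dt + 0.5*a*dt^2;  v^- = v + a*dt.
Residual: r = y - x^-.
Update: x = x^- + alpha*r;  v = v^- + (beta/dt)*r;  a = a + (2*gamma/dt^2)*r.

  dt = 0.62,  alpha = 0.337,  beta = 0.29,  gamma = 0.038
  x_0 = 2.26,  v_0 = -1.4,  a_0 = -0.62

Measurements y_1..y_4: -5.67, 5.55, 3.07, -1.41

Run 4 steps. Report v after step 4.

step 1: x_pred=1.2728  r=-6.9428  x^+=-1.0669  v^+=-5.0319  a^+=-1.9927
step 2: x_pred=-4.5696  r=10.1196  x^+=-1.1593  v^+=-1.5339  a^+=0.0081
step 3: x_pred=-2.1088  r=5.1788  x^+=-0.3635  v^+=0.8934  a^+=1.0320
step 4: x_pred=0.3887  r=-1.7987  x^+=-0.2174  v^+=0.6919  a^+=0.6764

v_post = 0.6919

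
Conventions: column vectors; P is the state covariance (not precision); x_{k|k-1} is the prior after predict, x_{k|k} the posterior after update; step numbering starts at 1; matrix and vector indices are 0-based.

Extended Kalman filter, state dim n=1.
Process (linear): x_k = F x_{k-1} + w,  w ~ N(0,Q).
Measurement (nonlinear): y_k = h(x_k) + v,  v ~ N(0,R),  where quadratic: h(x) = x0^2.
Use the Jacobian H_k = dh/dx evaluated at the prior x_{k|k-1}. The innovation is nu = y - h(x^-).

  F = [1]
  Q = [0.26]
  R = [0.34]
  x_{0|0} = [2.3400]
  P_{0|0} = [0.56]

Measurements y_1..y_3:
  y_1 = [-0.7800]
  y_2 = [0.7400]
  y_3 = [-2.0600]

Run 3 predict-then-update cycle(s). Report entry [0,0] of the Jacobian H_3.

H_jac[0,0] = 1.8176

step 1: x^-=[2.3400]  P^-=[0.8200]  H_jac=[4.6800]  S=[18.3000]  K=[0.2097]  nu=[-6.2556]  x^+=[1.0282]  P^+=[0.0152]
step 2: x^-=[1.0282]  P^-=[0.2752]  H_jac=[2.0563]  S=[1.5038]  K=[0.3764]  nu=[-0.3171]  x^+=[0.9088]  P^+=[0.0622]
step 3: x^-=[0.9088]  P^-=[0.3222]  H_jac=[1.8176]  S=[1.4046]  K=[0.4170]  nu=[-2.8859]  x^+=[-0.2946]  P^+=[0.0780]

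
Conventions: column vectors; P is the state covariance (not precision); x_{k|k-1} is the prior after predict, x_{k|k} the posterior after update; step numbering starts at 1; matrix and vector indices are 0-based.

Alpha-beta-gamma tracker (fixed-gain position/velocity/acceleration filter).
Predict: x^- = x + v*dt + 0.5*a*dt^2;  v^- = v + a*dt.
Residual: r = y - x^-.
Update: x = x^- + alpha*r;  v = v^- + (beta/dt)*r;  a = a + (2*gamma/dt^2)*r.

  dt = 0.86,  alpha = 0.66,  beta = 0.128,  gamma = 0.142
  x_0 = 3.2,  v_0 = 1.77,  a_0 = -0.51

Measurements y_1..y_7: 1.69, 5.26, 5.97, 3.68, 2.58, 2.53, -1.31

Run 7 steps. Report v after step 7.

v_post = -2.3387

step 1: x_pred=4.5336  r=-2.8436  x^+=2.6568  v^+=0.9082  a^+=-1.6019
step 2: x_pred=2.8455  r=2.4145  x^+=4.4391  v^+=-0.1101  a^+=-0.6748
step 3: x_pred=4.0948  r=1.8752  x^+=5.3324  v^+=-0.4113  a^+=0.0453
step 4: x_pred=4.9955  r=-1.3155  x^+=4.1273  v^+=-0.5681  a^+=-0.4598
step 5: x_pred=3.4686  r=-0.8886  x^+=2.8821  v^+=-1.0959  a^+=-0.8011
step 6: x_pred=1.6435  r=0.8865  x^+=2.2286  v^+=-1.6528  a^+=-0.4606
step 7: x_pred=0.6368  r=-1.9468  x^+=-0.6481  v^+=-2.3387  a^+=-1.2082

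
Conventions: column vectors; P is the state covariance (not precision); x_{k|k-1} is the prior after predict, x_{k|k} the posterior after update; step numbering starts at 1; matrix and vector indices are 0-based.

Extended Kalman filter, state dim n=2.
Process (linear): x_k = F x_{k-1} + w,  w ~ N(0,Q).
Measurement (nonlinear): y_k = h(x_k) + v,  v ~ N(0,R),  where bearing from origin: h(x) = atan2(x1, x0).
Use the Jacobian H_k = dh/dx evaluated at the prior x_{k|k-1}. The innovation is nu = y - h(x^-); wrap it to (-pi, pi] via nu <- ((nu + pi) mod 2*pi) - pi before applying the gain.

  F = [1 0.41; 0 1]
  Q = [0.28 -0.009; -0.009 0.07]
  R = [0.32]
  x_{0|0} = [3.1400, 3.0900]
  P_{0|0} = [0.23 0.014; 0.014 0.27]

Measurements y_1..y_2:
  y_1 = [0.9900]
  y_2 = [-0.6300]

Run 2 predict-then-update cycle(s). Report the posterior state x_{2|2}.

step 1: x^-=[4.4069, 3.0900]  P^-=[0.5669 0.1157; 0.1157 0.3400]  H_jac=[-0.1067 0.1521]  S=[0.3306]  K=[-0.1297; 0.1191]  nu=[0.3785]  x^+=[4.3578, 3.1351]  P^+=[0.5613 0.1208; 0.1208 0.3353]
step 2: x^-=[5.6432, 3.1351]  P^-=[0.9967 0.2493; 0.2493 0.4053]  H_jac=[-0.0752 0.1354]  S=[0.3280]  K=[-0.1257; 0.1102]  nu=[-1.1371]  x^+=[5.7861, 3.0098]  P^+=[0.9916 0.2538; 0.2538 0.4013]

x_post = [5.7861, 3.0098]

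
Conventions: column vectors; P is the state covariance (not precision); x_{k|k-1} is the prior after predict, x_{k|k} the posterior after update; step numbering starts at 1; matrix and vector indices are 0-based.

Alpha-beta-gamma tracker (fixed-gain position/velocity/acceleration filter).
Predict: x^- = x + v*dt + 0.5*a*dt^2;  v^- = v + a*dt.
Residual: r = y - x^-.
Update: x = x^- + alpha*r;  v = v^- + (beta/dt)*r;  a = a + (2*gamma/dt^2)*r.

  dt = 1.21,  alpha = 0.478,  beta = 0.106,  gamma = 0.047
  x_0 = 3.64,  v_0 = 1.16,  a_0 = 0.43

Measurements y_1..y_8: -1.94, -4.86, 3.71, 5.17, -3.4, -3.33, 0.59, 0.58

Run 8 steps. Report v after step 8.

step 1: x_pred=5.3584  r=-7.2984  x^+=1.8698  v^+=1.0409  a^+=-0.0386
step 2: x_pred=3.1010  r=-7.9610  x^+=-0.7043  v^+=0.2968  a^+=-0.5497
step 3: x_pred=-0.7476  r=4.4576  x^+=1.3832  v^+=0.0222  a^+=-0.2635
step 4: x_pred=1.2171  r=3.9529  x^+=3.1066  v^+=0.0496  a^+=-0.0097
step 5: x_pred=3.1595  r=-6.5595  x^+=0.0241  v^+=-0.5368  a^+=-0.4309
step 6: x_pred=-0.9408  r=-2.3892  x^+=-2.0829  v^+=-1.2674  a^+=-0.5843
step 7: x_pred=-4.0441  r=4.6341  x^+=-1.8290  v^+=-1.5684  a^+=-0.2867
step 8: x_pred=-3.9367  r=4.5167  x^+=-1.7777  v^+=-1.5197  a^+=0.0033

v_post = -1.5197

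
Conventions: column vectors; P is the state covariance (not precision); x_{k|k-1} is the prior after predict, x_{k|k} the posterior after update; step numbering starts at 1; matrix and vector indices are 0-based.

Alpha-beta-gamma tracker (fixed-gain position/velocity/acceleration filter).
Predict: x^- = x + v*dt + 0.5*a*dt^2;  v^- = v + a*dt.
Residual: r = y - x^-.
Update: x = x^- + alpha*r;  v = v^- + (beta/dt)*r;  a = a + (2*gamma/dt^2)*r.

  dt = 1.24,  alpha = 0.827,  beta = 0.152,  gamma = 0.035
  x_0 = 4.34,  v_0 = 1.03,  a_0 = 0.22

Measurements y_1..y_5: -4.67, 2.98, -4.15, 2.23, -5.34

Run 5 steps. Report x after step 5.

step 1: x_pred=5.7863  r=-10.4563  x^+=-2.8611  v^+=0.0211  a^+=-0.2560
step 2: x_pred=-3.0318  r=6.0118  x^+=1.9400  v^+=0.4405  a^+=0.0177
step 3: x_pred=2.4998  r=-6.6498  x^+=-2.9996  v^+=-0.3527  a^+=-0.2851
step 4: x_pred=-3.6561  r=5.8861  x^+=1.2117  v^+=0.0153  a^+=-0.0171
step 5: x_pred=1.2175  r=-6.5575  x^+=-4.2055  v^+=-0.8097  a^+=-0.3156

x_post = -4.2055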